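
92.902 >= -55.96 True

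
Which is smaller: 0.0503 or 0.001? 0.001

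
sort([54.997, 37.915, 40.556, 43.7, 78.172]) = [37.915, 40.556, 43.7, 54.997, 78.172]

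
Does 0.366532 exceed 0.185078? Yes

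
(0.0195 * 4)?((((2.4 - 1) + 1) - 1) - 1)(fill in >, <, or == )<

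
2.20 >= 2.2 True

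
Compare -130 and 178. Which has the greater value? 178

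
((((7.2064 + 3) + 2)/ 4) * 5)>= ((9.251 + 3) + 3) True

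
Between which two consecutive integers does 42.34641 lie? 42 and 43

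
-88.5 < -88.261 True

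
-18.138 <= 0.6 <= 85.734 True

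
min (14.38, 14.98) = 14.38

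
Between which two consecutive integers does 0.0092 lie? 0 and 1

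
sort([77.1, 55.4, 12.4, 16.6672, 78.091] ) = [12.4, 16.6672, 55.4, 77.1, 78.091]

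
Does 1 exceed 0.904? Yes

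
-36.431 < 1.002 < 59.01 True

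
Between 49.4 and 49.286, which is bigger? 49.4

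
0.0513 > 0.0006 True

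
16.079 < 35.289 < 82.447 True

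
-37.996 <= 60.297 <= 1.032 False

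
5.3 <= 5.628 True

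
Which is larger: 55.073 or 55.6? 55.6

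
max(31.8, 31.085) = 31.8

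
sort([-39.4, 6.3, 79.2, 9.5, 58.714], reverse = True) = [79.2, 58.714, 9.5, 6.3, -39.4]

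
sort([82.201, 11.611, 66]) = [11.611, 66, 82.201]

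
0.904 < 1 True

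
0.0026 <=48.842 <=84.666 True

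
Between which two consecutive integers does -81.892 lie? -82 and -81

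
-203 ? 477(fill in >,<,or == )<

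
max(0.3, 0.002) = 0.3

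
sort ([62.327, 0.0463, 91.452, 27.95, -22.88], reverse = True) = [91.452, 62.327, 27.95, 0.0463, -22.88]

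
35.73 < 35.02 False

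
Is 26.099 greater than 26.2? No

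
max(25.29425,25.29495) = 25.29495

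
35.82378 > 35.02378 True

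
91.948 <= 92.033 True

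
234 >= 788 False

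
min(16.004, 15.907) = 15.907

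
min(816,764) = 764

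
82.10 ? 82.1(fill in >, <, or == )==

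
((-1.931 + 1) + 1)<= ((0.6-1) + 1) True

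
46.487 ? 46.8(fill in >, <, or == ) <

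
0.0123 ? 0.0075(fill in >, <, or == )>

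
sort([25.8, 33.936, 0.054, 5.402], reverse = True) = [33.936, 25.8, 5.402, 0.054]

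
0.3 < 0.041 False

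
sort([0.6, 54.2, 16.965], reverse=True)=[54.2, 16.965, 0.6]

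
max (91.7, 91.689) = 91.7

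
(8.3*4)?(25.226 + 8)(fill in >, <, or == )<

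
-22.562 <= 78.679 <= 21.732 False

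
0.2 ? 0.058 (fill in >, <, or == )>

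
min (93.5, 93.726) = 93.5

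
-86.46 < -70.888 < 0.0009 True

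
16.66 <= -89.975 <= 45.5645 False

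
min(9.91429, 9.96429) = 9.91429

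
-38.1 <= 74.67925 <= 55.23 False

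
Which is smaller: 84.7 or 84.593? 84.593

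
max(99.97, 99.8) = 99.97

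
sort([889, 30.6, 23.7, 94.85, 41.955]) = [23.7, 30.6, 41.955, 94.85, 889]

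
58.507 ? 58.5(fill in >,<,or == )>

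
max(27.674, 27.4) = 27.674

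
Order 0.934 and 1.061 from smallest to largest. 0.934, 1.061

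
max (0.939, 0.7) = 0.939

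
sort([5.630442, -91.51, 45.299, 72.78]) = [-91.51, 5.630442, 45.299, 72.78]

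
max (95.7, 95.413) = 95.7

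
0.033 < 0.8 True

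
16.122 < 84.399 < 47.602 False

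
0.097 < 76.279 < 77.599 True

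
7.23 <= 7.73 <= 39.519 True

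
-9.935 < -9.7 True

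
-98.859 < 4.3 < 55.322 True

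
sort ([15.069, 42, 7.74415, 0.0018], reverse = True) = [42, 15.069, 7.74415, 0.0018]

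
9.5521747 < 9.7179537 True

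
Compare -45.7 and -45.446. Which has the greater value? -45.446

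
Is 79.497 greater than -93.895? Yes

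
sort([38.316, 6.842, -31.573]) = [-31.573, 6.842, 38.316]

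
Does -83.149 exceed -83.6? Yes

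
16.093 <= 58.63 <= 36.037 False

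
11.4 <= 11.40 True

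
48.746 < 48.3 False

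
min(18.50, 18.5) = 18.50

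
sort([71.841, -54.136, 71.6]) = [-54.136, 71.6, 71.841]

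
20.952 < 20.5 False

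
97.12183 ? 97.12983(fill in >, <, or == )<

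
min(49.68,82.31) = 49.68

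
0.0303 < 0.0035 False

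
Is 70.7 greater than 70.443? Yes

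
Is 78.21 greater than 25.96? Yes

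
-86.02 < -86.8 False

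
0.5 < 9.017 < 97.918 True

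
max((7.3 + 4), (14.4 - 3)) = 11.4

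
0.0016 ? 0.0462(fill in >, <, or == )<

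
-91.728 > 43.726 False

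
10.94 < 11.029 True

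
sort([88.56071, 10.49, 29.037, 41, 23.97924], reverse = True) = [88.56071, 41, 29.037, 23.97924, 10.49]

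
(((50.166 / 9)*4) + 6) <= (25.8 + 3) True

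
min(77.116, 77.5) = 77.116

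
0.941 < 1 True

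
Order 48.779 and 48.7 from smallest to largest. 48.7, 48.779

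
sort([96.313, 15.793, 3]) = [3, 15.793, 96.313]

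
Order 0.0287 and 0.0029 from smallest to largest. 0.0029, 0.0287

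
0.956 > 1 False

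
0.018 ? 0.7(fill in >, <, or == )<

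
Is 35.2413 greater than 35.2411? Yes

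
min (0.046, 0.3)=0.046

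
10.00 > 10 False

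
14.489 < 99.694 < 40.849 False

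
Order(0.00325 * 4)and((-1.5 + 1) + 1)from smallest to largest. (0.00325 * 4), ((-1.5 + 1) + 1)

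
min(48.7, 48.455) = 48.455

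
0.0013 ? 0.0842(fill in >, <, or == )<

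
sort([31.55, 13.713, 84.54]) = [13.713, 31.55, 84.54]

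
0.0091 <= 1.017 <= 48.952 True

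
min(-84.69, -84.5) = -84.69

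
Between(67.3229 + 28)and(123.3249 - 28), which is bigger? (123.3249 - 28)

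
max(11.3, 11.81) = 11.81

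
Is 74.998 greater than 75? No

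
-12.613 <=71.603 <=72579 True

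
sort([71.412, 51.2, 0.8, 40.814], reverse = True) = [71.412, 51.2, 40.814, 0.8]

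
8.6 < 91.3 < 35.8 False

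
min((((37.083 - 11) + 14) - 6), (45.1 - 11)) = 34.083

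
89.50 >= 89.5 True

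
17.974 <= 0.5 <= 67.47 False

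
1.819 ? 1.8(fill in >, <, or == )>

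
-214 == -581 False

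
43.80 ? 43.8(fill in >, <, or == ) ==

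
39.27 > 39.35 False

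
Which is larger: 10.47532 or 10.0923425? 10.47532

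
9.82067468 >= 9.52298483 True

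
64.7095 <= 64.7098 True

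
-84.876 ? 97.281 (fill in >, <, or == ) <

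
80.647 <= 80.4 False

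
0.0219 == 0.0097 False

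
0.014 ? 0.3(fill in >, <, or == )<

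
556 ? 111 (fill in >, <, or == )>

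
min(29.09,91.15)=29.09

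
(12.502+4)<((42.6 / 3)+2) False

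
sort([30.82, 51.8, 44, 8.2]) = [8.2, 30.82, 44, 51.8]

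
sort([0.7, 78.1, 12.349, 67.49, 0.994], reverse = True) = [78.1, 67.49, 12.349, 0.994, 0.7]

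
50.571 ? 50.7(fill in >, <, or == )<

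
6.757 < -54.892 False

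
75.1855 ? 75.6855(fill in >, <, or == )<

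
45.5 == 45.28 False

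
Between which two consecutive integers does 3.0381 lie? 3 and 4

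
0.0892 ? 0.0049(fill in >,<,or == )>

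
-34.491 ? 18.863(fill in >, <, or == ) <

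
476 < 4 False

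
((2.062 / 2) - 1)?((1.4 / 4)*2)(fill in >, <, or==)<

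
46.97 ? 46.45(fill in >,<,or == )>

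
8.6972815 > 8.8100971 False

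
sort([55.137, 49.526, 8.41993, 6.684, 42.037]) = [6.684, 8.41993, 42.037, 49.526, 55.137]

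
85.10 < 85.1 False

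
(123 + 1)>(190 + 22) False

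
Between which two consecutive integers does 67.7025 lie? 67 and 68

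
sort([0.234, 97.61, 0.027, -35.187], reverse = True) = [97.61, 0.234, 0.027, -35.187]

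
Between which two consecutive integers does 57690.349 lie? 57690 and 57691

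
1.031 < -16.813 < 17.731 False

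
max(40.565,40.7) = 40.7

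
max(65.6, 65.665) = 65.665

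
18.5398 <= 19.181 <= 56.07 True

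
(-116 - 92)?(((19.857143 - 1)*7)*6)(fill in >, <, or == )<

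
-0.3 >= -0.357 True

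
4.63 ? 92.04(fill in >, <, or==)<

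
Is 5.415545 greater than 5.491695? No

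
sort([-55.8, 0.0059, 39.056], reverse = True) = [39.056, 0.0059, -55.8]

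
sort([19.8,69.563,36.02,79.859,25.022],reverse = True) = [79.859,69.563,36.02,25.022,19.8]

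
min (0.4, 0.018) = 0.018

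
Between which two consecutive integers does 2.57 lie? 2 and 3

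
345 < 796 True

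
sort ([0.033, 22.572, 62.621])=[0.033, 22.572, 62.621]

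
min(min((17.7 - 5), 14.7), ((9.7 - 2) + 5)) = 12.7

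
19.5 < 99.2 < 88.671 False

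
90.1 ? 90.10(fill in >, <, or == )==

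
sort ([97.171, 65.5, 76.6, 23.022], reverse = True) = [97.171, 76.6, 65.5, 23.022]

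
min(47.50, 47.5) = 47.50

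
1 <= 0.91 False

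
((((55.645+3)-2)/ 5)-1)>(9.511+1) False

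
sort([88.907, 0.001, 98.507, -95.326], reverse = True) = [98.507, 88.907, 0.001, -95.326]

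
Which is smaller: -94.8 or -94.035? -94.8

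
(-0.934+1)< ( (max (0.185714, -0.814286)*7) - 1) True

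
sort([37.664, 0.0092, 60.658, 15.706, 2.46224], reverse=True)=[60.658, 37.664, 15.706, 2.46224, 0.0092]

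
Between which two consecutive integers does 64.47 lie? 64 and 65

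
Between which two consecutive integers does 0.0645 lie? 0 and 1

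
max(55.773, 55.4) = 55.773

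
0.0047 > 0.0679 False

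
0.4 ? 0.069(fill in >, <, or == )>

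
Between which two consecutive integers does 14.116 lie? 14 and 15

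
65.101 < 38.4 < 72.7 False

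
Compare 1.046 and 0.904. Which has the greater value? 1.046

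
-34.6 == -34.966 False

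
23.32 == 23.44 False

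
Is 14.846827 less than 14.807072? No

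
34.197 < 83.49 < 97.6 True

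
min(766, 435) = 435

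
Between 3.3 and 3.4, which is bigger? 3.4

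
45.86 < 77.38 True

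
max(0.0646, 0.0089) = 0.0646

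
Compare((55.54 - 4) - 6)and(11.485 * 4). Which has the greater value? (11.485 * 4)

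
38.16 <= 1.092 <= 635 False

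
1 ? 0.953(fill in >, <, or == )>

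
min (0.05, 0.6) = 0.05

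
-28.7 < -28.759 False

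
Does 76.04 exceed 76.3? No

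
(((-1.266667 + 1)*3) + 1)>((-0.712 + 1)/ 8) True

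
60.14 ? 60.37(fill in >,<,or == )<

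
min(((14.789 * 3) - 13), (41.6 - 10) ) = 31.367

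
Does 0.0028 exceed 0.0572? No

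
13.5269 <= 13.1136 False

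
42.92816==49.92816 False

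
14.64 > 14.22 True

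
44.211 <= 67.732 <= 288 True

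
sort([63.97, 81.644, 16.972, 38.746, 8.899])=[8.899, 16.972, 38.746, 63.97, 81.644]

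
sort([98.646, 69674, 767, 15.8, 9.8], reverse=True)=[69674, 767, 98.646, 15.8, 9.8]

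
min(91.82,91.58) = 91.58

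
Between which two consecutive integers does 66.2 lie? 66 and 67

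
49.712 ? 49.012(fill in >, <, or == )>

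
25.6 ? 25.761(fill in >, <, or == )<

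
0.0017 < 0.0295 True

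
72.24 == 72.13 False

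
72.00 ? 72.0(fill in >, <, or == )==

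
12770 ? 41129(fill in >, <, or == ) <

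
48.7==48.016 False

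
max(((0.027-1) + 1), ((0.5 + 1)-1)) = 0.5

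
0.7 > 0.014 True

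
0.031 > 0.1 False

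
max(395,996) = 996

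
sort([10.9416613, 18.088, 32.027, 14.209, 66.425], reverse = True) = [66.425, 32.027, 18.088, 14.209, 10.9416613]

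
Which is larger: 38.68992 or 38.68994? 38.68994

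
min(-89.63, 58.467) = -89.63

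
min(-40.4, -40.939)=-40.939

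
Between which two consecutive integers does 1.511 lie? 1 and 2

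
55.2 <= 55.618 True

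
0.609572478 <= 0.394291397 False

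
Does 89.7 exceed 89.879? No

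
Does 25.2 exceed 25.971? No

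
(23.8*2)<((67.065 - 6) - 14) False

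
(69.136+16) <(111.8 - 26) True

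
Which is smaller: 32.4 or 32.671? 32.4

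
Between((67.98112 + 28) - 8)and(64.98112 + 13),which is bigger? ((67.98112 + 28) - 8)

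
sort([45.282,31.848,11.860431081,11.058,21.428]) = [11.058,11.860431081,21.428,31.848,45.282]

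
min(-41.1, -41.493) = -41.493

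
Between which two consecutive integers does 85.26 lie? 85 and 86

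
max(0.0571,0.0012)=0.0571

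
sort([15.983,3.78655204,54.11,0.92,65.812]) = [0.92,3.78655204,15.983,54.11,65.812]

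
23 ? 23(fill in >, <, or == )==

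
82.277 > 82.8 False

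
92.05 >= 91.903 True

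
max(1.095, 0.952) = 1.095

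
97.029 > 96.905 True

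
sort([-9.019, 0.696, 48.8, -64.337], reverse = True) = [48.8, 0.696, -9.019, -64.337]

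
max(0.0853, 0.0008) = 0.0853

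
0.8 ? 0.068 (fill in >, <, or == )>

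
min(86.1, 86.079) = 86.079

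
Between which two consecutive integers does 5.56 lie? 5 and 6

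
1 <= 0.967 False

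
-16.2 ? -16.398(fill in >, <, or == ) >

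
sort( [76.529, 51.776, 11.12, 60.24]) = [11.12, 51.776, 60.24, 76.529]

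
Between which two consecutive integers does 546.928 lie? 546 and 547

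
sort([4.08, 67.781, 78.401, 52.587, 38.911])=[4.08, 38.911, 52.587, 67.781, 78.401]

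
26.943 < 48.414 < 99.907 True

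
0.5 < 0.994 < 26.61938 True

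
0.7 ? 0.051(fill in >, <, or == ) >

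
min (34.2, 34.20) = 34.2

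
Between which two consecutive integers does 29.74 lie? 29 and 30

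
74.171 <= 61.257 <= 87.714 False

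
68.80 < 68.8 False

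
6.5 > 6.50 False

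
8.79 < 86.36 True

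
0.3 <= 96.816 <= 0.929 False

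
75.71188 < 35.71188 False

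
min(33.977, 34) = 33.977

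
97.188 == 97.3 False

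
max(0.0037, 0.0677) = 0.0677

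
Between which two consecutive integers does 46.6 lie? 46 and 47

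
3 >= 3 True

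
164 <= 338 True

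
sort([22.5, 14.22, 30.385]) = [14.22, 22.5, 30.385]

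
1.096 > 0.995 True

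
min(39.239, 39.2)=39.2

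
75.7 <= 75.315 False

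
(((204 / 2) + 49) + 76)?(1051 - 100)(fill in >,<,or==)<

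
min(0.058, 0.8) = 0.058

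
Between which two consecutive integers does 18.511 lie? 18 and 19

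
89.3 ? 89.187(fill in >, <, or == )>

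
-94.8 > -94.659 False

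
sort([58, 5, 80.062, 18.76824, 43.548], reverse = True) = [80.062, 58, 43.548, 18.76824, 5]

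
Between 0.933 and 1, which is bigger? 1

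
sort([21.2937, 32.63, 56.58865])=[21.2937, 32.63, 56.58865]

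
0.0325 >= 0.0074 True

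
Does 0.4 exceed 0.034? Yes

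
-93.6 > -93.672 True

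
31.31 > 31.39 False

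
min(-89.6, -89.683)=-89.683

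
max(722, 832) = 832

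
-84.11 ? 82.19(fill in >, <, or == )<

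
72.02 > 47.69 True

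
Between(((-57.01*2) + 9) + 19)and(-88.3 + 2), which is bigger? (((-57.01*2) + 9) + 19)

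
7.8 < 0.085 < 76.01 False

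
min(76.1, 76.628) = 76.1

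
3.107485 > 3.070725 True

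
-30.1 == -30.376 False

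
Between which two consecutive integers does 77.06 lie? 77 and 78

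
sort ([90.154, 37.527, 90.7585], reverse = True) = [90.7585, 90.154, 37.527]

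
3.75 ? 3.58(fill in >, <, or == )>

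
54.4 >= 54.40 True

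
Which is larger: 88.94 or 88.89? 88.94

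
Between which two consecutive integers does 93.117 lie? 93 and 94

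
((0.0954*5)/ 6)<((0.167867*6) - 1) False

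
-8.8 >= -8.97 True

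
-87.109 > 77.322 False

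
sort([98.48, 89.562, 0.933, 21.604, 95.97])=[0.933, 21.604, 89.562, 95.97, 98.48]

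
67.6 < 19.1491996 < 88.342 False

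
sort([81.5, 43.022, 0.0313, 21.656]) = [0.0313, 21.656, 43.022, 81.5]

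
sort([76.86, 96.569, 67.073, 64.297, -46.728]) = [-46.728, 64.297, 67.073, 76.86, 96.569]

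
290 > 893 False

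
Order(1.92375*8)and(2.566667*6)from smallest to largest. (1.92375*8), (2.566667*6)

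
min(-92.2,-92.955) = -92.955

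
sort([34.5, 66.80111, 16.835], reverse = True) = [66.80111, 34.5, 16.835]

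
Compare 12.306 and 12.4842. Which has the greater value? 12.4842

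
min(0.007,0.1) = 0.007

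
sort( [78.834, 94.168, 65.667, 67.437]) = [65.667, 67.437, 78.834, 94.168]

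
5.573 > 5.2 True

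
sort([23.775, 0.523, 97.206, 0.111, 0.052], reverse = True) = [97.206, 23.775, 0.523, 0.111, 0.052]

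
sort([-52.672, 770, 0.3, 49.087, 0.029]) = [-52.672, 0.029, 0.3, 49.087, 770]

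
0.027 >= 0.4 False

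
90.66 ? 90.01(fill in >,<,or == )>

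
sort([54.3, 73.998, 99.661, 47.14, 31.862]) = [31.862, 47.14, 54.3, 73.998, 99.661]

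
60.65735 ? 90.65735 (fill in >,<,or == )<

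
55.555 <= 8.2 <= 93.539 False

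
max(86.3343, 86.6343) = 86.6343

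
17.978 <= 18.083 True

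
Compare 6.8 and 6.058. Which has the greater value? 6.8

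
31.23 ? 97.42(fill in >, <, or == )<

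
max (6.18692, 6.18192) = 6.18692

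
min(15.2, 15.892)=15.2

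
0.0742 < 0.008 False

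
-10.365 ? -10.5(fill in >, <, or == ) >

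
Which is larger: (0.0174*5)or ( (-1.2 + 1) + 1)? ( (-1.2 + 1) + 1)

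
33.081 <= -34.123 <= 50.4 False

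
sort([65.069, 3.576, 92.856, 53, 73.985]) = [3.576, 53, 65.069, 73.985, 92.856]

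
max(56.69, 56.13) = 56.69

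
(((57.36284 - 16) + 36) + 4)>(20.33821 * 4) True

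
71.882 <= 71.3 False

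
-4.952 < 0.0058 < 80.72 True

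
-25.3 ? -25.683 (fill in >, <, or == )>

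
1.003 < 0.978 False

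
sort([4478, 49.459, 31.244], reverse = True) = [4478, 49.459, 31.244]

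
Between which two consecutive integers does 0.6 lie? 0 and 1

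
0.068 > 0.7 False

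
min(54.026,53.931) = 53.931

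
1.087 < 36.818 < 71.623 True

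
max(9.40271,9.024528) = 9.40271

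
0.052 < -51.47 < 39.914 False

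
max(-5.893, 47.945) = 47.945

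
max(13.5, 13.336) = 13.5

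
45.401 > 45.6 False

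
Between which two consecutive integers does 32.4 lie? 32 and 33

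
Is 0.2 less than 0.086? No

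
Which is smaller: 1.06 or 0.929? 0.929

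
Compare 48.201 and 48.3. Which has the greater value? 48.3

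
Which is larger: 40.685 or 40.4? 40.685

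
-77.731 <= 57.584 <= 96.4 True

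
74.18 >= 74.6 False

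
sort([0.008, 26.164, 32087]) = [0.008, 26.164, 32087]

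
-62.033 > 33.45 False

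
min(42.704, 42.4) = 42.4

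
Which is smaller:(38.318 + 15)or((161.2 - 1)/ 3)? (38.318 + 15)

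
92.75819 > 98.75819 False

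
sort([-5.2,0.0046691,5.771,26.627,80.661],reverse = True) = [80.661,26.627,5.771,0.0046691,-5.2]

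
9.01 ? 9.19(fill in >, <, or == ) <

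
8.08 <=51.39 True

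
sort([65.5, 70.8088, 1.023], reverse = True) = [70.8088, 65.5, 1.023]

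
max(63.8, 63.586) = 63.8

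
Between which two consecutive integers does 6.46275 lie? 6 and 7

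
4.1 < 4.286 True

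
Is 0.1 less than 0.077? No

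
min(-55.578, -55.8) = -55.8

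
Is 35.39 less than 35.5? Yes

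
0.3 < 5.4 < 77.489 True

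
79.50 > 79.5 False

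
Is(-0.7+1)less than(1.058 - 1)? No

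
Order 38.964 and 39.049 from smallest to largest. 38.964, 39.049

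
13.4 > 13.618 False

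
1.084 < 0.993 False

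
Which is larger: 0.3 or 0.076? 0.3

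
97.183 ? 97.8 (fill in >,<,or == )<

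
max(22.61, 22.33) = 22.61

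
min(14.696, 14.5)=14.5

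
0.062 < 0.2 True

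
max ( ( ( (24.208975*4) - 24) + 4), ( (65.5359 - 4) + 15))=76.8359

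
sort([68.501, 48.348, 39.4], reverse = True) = [68.501, 48.348, 39.4]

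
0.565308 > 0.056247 True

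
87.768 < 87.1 False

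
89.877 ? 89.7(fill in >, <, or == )>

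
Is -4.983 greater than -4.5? No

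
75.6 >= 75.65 False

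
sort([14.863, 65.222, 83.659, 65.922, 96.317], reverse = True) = [96.317, 83.659, 65.922, 65.222, 14.863]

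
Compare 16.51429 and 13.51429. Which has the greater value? 16.51429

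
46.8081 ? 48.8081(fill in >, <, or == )<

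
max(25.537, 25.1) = 25.537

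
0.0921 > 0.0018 True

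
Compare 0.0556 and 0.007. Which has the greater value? 0.0556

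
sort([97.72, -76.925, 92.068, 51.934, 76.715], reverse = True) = [97.72, 92.068, 76.715, 51.934, -76.925]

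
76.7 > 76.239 True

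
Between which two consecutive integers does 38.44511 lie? 38 and 39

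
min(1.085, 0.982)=0.982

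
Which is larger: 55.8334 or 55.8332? 55.8334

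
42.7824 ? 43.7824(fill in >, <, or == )<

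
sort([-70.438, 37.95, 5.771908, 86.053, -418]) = [-418, -70.438, 5.771908, 37.95, 86.053]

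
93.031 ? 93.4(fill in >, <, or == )<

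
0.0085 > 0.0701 False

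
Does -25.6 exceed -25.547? No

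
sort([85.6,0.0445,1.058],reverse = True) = [85.6,1.058,0.0445]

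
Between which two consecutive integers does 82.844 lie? 82 and 83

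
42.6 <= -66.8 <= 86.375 False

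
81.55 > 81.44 True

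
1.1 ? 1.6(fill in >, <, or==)<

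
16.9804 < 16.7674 False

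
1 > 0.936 True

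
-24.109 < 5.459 True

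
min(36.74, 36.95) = 36.74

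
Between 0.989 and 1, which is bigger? 1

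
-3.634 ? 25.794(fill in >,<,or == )<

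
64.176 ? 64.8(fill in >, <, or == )<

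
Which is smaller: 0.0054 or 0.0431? 0.0054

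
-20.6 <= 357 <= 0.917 False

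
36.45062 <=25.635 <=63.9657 False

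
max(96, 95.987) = 96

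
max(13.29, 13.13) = 13.29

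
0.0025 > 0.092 False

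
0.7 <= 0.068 False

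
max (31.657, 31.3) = 31.657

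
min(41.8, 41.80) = 41.8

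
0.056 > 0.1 False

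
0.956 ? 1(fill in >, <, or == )<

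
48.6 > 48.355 True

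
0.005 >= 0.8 False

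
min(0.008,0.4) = 0.008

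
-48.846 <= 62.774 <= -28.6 False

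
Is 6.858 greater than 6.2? Yes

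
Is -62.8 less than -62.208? Yes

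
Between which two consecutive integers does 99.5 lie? 99 and 100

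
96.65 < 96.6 False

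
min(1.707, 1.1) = 1.1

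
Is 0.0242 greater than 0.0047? Yes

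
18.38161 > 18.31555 True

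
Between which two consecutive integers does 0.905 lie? 0 and 1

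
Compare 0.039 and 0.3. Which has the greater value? 0.3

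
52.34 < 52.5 True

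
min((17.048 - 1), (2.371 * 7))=16.048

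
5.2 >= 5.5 False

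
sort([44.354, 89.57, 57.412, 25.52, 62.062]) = [25.52, 44.354, 57.412, 62.062, 89.57]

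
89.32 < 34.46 False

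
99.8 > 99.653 True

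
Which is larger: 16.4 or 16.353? 16.4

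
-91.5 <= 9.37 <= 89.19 True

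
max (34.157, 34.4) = 34.4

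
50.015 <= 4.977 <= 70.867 False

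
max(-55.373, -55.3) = -55.3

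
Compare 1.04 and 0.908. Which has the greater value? 1.04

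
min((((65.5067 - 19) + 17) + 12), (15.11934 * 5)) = 75.5067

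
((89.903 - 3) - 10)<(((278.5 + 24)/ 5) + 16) False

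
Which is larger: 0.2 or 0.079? 0.2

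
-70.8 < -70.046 True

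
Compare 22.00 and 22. They are equal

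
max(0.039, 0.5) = 0.5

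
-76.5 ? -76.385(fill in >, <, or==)<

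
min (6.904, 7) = 6.904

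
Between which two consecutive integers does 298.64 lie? 298 and 299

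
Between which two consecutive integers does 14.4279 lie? 14 and 15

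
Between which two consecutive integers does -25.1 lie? -26 and -25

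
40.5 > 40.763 False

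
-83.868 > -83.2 False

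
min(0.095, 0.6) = 0.095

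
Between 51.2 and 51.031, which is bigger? 51.2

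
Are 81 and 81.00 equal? Yes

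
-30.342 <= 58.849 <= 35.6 False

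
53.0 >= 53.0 True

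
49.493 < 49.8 True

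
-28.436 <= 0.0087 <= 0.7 True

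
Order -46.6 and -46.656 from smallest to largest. -46.656, -46.6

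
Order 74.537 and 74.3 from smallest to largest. 74.3, 74.537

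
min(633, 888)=633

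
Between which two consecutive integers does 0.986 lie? 0 and 1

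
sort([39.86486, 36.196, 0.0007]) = [0.0007, 36.196, 39.86486]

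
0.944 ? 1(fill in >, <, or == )<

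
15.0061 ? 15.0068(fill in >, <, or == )<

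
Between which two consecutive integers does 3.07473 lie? 3 and 4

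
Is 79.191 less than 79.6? Yes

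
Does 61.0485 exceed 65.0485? No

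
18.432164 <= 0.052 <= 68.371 False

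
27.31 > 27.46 False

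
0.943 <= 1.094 True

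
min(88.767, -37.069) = -37.069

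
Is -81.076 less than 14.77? Yes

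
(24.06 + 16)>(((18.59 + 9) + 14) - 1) False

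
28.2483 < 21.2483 False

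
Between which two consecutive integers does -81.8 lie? -82 and -81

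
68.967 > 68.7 True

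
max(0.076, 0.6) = 0.6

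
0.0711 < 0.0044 False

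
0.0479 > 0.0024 True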